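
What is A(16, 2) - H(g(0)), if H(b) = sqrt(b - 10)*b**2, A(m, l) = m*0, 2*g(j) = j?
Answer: 0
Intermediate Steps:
g(j) = j/2
A(m, l) = 0
H(b) = b**2*sqrt(-10 + b) (H(b) = sqrt(-10 + b)*b**2 = b**2*sqrt(-10 + b))
A(16, 2) - H(g(0)) = 0 - ((1/2)*0)**2*sqrt(-10 + (1/2)*0) = 0 - 0**2*sqrt(-10 + 0) = 0 - 0*sqrt(-10) = 0 - 0*I*sqrt(10) = 0 - 1*0 = 0 + 0 = 0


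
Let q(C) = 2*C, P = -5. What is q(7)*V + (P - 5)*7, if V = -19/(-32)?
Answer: -987/16 ≈ -61.688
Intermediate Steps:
V = 19/32 (V = -19*(-1/32) = 19/32 ≈ 0.59375)
q(7)*V + (P - 5)*7 = (2*7)*(19/32) + (-5 - 5)*7 = 14*(19/32) - 10*7 = 133/16 - 70 = -987/16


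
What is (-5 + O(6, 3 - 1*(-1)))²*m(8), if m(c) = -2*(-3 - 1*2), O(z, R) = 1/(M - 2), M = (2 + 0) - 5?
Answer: 1352/5 ≈ 270.40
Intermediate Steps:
M = -3 (M = 2 - 5 = -3)
O(z, R) = -⅕ (O(z, R) = 1/(-3 - 2) = 1/(-5) = -⅕)
m(c) = 10 (m(c) = -2*(-3 - 2) = -2*(-5) = 10)
(-5 + O(6, 3 - 1*(-1)))²*m(8) = (-5 - ⅕)²*10 = (-26/5)²*10 = (676/25)*10 = 1352/5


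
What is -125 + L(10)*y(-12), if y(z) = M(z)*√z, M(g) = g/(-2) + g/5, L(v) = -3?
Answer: -125 - 108*I*√3/5 ≈ -125.0 - 37.412*I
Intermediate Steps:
M(g) = -3*g/10 (M(g) = g*(-½) + g*(⅕) = -g/2 + g/5 = -3*g/10)
y(z) = -3*z^(3/2)/10 (y(z) = (-3*z/10)*√z = -3*z^(3/2)/10)
-125 + L(10)*y(-12) = -125 - (-9)*(-12)^(3/2)/10 = -125 - (-9)*(-24*I*√3)/10 = -125 - 108*I*√3/5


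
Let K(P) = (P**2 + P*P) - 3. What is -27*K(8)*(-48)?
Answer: 162000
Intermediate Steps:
K(P) = -3 + 2*P**2 (K(P) = (P**2 + P**2) - 3 = 2*P**2 - 3 = -3 + 2*P**2)
-27*K(8)*(-48) = -27*(-3 + 2*8**2)*(-48) = -27*(-3 + 2*64)*(-48) = -27*(-3 + 128)*(-48) = -27*125*(-48) = -3375*(-48) = 162000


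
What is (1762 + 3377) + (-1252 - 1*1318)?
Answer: 2569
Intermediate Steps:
(1762 + 3377) + (-1252 - 1*1318) = 5139 + (-1252 - 1318) = 5139 - 2570 = 2569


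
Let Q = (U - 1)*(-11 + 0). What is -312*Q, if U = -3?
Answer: -13728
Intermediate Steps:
Q = 44 (Q = (-3 - 1)*(-11 + 0) = -4*(-11) = 44)
-312*Q = -312*44 = -13728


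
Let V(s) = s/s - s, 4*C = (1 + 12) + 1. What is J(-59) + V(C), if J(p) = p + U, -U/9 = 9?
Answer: -285/2 ≈ -142.50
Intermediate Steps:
U = -81 (U = -9*9 = -81)
C = 7/2 (C = ((1 + 12) + 1)/4 = (13 + 1)/4 = (1/4)*14 = 7/2 ≈ 3.5000)
J(p) = -81 + p (J(p) = p - 81 = -81 + p)
V(s) = 1 - s
J(-59) + V(C) = (-81 - 59) + (1 - 1*7/2) = -140 + (1 - 7/2) = -140 - 5/2 = -285/2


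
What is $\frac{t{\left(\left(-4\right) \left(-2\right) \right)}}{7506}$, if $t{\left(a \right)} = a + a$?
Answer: $\frac{8}{3753} \approx 0.0021316$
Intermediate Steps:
$t{\left(a \right)} = 2 a$
$\frac{t{\left(\left(-4\right) \left(-2\right) \right)}}{7506} = \frac{2 \left(\left(-4\right) \left(-2\right)\right)}{7506} = 2 \cdot 8 \cdot \frac{1}{7506} = 16 \cdot \frac{1}{7506} = \frac{8}{3753}$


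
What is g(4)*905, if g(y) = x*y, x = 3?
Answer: 10860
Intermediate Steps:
g(y) = 3*y
g(4)*905 = (3*4)*905 = 12*905 = 10860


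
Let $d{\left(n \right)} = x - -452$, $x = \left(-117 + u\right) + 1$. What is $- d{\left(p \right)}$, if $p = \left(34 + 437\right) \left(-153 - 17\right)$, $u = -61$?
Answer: $-275$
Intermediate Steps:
$p = -80070$ ($p = 471 \left(-170\right) = -80070$)
$x = -177$ ($x = \left(-117 - 61\right) + 1 = -178 + 1 = -177$)
$d{\left(n \right)} = 275$ ($d{\left(n \right)} = -177 - -452 = -177 + 452 = 275$)
$- d{\left(p \right)} = \left(-1\right) 275 = -275$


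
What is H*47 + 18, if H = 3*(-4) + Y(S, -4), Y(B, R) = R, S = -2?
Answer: -734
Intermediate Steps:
H = -16 (H = 3*(-4) - 4 = -12 - 4 = -16)
H*47 + 18 = -16*47 + 18 = -752 + 18 = -734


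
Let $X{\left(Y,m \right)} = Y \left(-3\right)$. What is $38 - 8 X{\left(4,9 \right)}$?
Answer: $134$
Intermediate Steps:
$X{\left(Y,m \right)} = - 3 Y$
$38 - 8 X{\left(4,9 \right)} = 38 - 8 \left(\left(-3\right) 4\right) = 38 - -96 = 38 + 96 = 134$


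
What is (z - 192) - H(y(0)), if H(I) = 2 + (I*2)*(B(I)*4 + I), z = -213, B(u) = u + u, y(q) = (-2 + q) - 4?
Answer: -1055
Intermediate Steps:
y(q) = -6 + q
B(u) = 2*u
H(I) = 2 + 18*I² (H(I) = 2 + (I*2)*((2*I)*4 + I) = 2 + (2*I)*(8*I + I) = 2 + (2*I)*(9*I) = 2 + 18*I²)
(z - 192) - H(y(0)) = (-213 - 192) - (2 + 18*(-6 + 0)²) = -405 - (2 + 18*(-6)²) = -405 - (2 + 18*36) = -405 - (2 + 648) = -405 - 1*650 = -405 - 650 = -1055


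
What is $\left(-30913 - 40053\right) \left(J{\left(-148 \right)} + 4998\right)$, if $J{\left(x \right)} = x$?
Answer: $-344185100$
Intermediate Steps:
$\left(-30913 - 40053\right) \left(J{\left(-148 \right)} + 4998\right) = \left(-30913 - 40053\right) \left(-148 + 4998\right) = \left(-70966\right) 4850 = -344185100$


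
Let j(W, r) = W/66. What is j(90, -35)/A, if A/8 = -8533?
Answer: -15/750904 ≈ -1.9976e-5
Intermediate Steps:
j(W, r) = W/66 (j(W, r) = W*(1/66) = W/66)
A = -68264 (A = 8*(-8533) = -68264)
j(90, -35)/A = ((1/66)*90)/(-68264) = (15/11)*(-1/68264) = -15/750904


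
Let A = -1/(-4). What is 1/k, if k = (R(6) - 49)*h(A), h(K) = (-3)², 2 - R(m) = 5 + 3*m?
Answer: -1/630 ≈ -0.0015873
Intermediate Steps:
A = ¼ (A = -1*(-¼) = ¼ ≈ 0.25000)
R(m) = -3 - 3*m (R(m) = 2 - (5 + 3*m) = 2 + (-5 - 3*m) = -3 - 3*m)
h(K) = 9
k = -630 (k = ((-3 - 3*6) - 49)*9 = ((-3 - 18) - 49)*9 = (-21 - 49)*9 = -70*9 = -630)
1/k = 1/(-630) = -1/630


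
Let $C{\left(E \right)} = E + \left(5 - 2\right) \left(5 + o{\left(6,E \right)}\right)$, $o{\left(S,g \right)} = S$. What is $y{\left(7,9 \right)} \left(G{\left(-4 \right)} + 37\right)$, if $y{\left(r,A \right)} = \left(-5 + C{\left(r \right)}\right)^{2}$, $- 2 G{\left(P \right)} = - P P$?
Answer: $55125$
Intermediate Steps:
$G{\left(P \right)} = \frac{P^{2}}{2}$ ($G{\left(P \right)} = - \frac{- P P}{2} = - \frac{\left(-1\right) P^{2}}{2} = \frac{P^{2}}{2}$)
$C{\left(E \right)} = 33 + E$ ($C{\left(E \right)} = E + \left(5 - 2\right) \left(5 + 6\right) = E + 3 \cdot 11 = E + 33 = 33 + E$)
$y{\left(r,A \right)} = \left(28 + r\right)^{2}$ ($y{\left(r,A \right)} = \left(-5 + \left(33 + r\right)\right)^{2} = \left(28 + r\right)^{2}$)
$y{\left(7,9 \right)} \left(G{\left(-4 \right)} + 37\right) = \left(28 + 7\right)^{2} \left(\frac{\left(-4\right)^{2}}{2} + 37\right) = 35^{2} \left(\frac{1}{2} \cdot 16 + 37\right) = 1225 \left(8 + 37\right) = 1225 \cdot 45 = 55125$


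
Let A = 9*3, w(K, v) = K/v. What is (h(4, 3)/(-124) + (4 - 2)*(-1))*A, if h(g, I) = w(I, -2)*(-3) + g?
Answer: -13851/248 ≈ -55.851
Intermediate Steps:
h(g, I) = g + 3*I/2 (h(g, I) = (I/(-2))*(-3) + g = (I*(-1/2))*(-3) + g = -I/2*(-3) + g = 3*I/2 + g = g + 3*I/2)
A = 27
(h(4, 3)/(-124) + (4 - 2)*(-1))*A = ((4 + (3/2)*3)/(-124) + (4 - 2)*(-1))*27 = ((4 + 9/2)*(-1/124) + 2*(-1))*27 = ((17/2)*(-1/124) - 2)*27 = (-17/248 - 2)*27 = -513/248*27 = -13851/248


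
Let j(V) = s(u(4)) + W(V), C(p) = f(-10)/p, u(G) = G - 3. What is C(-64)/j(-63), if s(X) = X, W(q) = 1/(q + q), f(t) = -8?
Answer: 63/500 ≈ 0.12600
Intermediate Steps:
u(G) = -3 + G
C(p) = -8/p
W(q) = 1/(2*q)
j(V) = 1 + 1/(2*V) (j(V) = (-3 + 4) + 1/(2*V) = 1 + 1/(2*V))
C(-64)/j(-63) = (-8/(-64))/(((½ - 63)/(-63))) = (-8*(-1/64))/((-1/63*(-125/2))) = 1/(8*(125/126)) = (⅛)*(126/125) = 63/500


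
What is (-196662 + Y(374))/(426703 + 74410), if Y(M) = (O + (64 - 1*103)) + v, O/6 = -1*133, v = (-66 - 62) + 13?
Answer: -197614/501113 ≈ -0.39435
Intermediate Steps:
v = -115 (v = -128 + 13 = -115)
O = -798 (O = 6*(-1*133) = 6*(-133) = -798)
Y(M) = -952 (Y(M) = (-798 + (64 - 1*103)) - 115 = (-798 + (64 - 103)) - 115 = (-798 - 39) - 115 = -837 - 115 = -952)
(-196662 + Y(374))/(426703 + 74410) = (-196662 - 952)/(426703 + 74410) = -197614/501113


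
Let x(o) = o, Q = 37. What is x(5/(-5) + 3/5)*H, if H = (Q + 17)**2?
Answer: -5832/5 ≈ -1166.4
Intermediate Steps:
H = 2916 (H = (37 + 17)**2 = 54**2 = 2916)
x(5/(-5) + 3/5)*H = (5/(-5) + 3/5)*2916 = (5*(-1/5) + 3*(1/5))*2916 = (-1 + 3/5)*2916 = -2/5*2916 = -5832/5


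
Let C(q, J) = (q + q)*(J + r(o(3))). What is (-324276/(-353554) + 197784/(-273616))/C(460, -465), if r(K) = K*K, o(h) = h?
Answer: -78332407/169098078649472 ≈ -4.6324e-7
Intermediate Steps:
r(K) = K²
C(q, J) = 2*q*(9 + J) (C(q, J) = (q + q)*(J + 3²) = (2*q)*(J + 9) = (2*q)*(9 + J) = 2*q*(9 + J))
(-324276/(-353554) + 197784/(-273616))/C(460, -465) = (-324276/(-353554) + 197784/(-273616))/((2*460*(9 - 465))) = (-324276*(-1/353554) + 197784*(-1/273616))/((2*460*(-456))) = (162138/176777 - 24723/34202)/(-419520) = (1174986105/6046126954)*(-1/419520) = -78332407/169098078649472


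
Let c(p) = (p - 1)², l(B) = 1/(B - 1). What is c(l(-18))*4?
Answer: 1600/361 ≈ 4.4321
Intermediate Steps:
l(B) = 1/(-1 + B)
c(p) = (-1 + p)²
c(l(-18))*4 = (-1 + 1/(-1 - 18))²*4 = (-1 + 1/(-19))²*4 = (-1 - 1/19)²*4 = (-20/19)²*4 = (400/361)*4 = 1600/361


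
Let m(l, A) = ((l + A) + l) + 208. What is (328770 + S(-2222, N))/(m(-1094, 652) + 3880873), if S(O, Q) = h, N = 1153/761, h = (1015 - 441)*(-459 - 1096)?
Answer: -112760/775909 ≈ -0.14533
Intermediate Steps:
h = -892570 (h = 574*(-1555) = -892570)
N = 1153/761 (N = 1153*(1/761) = 1153/761 ≈ 1.5151)
S(O, Q) = -892570
m(l, A) = 208 + A + 2*l (m(l, A) = ((A + l) + l) + 208 = (A + 2*l) + 208 = 208 + A + 2*l)
(328770 + S(-2222, N))/(m(-1094, 652) + 3880873) = (328770 - 892570)/((208 + 652 + 2*(-1094)) + 3880873) = -563800/((208 + 652 - 2188) + 3880873) = -563800/(-1328 + 3880873) = -563800/3879545 = -563800*1/3879545 = -112760/775909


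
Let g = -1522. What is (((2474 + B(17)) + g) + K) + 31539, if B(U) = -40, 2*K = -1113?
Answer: 63789/2 ≈ 31895.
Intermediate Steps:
K = -1113/2 (K = (1/2)*(-1113) = -1113/2 ≈ -556.50)
(((2474 + B(17)) + g) + K) + 31539 = (((2474 - 40) - 1522) - 1113/2) + 31539 = ((2434 - 1522) - 1113/2) + 31539 = (912 - 1113/2) + 31539 = 711/2 + 31539 = 63789/2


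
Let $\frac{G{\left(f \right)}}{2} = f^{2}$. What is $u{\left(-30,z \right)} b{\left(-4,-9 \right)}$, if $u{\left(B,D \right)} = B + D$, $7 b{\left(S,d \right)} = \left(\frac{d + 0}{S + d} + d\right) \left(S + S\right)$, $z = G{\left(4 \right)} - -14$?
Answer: $\frac{13824}{91} \approx 151.91$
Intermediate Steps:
$G{\left(f \right)} = 2 f^{2}$
$z = 46$ ($z = 2 \cdot 4^{2} - -14 = 2 \cdot 16 + 14 = 32 + 14 = 46$)
$b{\left(S,d \right)} = \frac{2 S \left(d + \frac{d}{S + d}\right)}{7}$ ($b{\left(S,d \right)} = \frac{\left(\frac{d + 0}{S + d} + d\right) \left(S + S\right)}{7} = \frac{\left(\frac{d}{S + d} + d\right) 2 S}{7} = \frac{\left(d + \frac{d}{S + d}\right) 2 S}{7} = \frac{2 S \left(d + \frac{d}{S + d}\right)}{7}$)
$u{\left(-30,z \right)} b{\left(-4,-9 \right)} = \left(-30 + 46\right) \frac{2}{7} \left(-4\right) \left(-9\right) \frac{1}{-4 - 9} \left(1 - 4 - 9\right) = 16 \cdot \frac{2}{7} \left(-4\right) \left(-9\right) \frac{1}{-13} \left(-12\right) = 16 \cdot \frac{2}{7} \left(-4\right) \left(-9\right) \left(- \frac{1}{13}\right) \left(-12\right) = 16 \cdot \frac{864}{91} = \frac{13824}{91}$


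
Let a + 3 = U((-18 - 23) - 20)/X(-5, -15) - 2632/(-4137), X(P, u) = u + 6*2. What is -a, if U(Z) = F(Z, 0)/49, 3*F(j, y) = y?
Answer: 1397/591 ≈ 2.3638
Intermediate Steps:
F(j, y) = y/3
X(P, u) = 12 + u (X(P, u) = u + 12 = 12 + u)
U(Z) = 0 (U(Z) = ((⅓)*0)/49 = 0*(1/49) = 0)
a = -1397/591 (a = -3 + (0/(12 - 15) - 2632/(-4137)) = -3 + (0/(-3) - 2632*(-1/4137)) = -3 + (0*(-⅓) + 376/591) = -3 + (0 + 376/591) = -3 + 376/591 = -1397/591 ≈ -2.3638)
-a = -1*(-1397/591) = 1397/591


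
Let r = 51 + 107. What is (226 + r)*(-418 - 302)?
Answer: -276480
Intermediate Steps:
r = 158
(226 + r)*(-418 - 302) = (226 + 158)*(-418 - 302) = 384*(-720) = -276480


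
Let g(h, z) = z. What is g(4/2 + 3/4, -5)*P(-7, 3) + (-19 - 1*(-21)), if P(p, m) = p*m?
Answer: 107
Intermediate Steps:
P(p, m) = m*p
g(4/2 + 3/4, -5)*P(-7, 3) + (-19 - 1*(-21)) = -15*(-7) + (-19 - 1*(-21)) = -5*(-21) + (-19 + 21) = 105 + 2 = 107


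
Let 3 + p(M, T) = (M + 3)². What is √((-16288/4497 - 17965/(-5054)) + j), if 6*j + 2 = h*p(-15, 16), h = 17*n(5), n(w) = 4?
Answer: √254000401051922/398734 ≈ 39.970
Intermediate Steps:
p(M, T) = -3 + (3 + M)² (p(M, T) = -3 + (M + 3)² = -3 + (3 + M)²)
h = 68 (h = 17*4 = 68)
j = 4793/3 (j = -⅓ + (68*(-3 + (3 - 15)²))/6 = -⅓ + (68*(-3 + (-12)²))/6 = -⅓ + (68*(-3 + 144))/6 = -⅓ + (68*141)/6 = -⅓ + (⅙)*9588 = -⅓ + 1598 = 4793/3 ≈ 1597.7)
√((-16288/4497 - 17965/(-5054)) + j) = √((-16288/4497 - 17965/(-5054)) + 4793/3) = √((-16288*1/4497 - 17965*(-1/5054)) + 4793/3) = √((-16288/4497 + 17965/5054) + 4793/3) = √(-1530947/22727838 + 4793/3) = √(12103326077/7575946) = √254000401051922/398734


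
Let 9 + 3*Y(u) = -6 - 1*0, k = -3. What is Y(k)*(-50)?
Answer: 250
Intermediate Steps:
Y(u) = -5 (Y(u) = -3 + (-6 - 1*0)/3 = -3 + (-6 + 0)/3 = -3 + (⅓)*(-6) = -3 - 2 = -5)
Y(k)*(-50) = -5*(-50) = 250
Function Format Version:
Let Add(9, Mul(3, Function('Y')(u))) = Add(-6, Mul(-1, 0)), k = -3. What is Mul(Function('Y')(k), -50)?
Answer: 250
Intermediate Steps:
Function('Y')(u) = -5 (Function('Y')(u) = Add(-3, Mul(Rational(1, 3), Add(-6, Mul(-1, 0)))) = Add(-3, Mul(Rational(1, 3), Add(-6, 0))) = Add(-3, Mul(Rational(1, 3), -6)) = Add(-3, -2) = -5)
Mul(Function('Y')(k), -50) = Mul(-5, -50) = 250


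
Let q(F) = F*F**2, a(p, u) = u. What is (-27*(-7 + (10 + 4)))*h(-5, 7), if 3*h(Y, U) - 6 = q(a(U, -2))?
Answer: 126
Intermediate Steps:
q(F) = F**3
h(Y, U) = -2/3 (h(Y, U) = 2 + (1/3)*(-2)**3 = 2 + (1/3)*(-8) = 2 - 8/3 = -2/3)
(-27*(-7 + (10 + 4)))*h(-5, 7) = -27*(-7 + (10 + 4))*(-2/3) = -27*(-7 + 14)*(-2/3) = -27*7*(-2/3) = -189*(-2/3) = 126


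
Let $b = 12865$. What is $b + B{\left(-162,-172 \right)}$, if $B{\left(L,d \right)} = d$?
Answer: $12693$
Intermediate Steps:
$b + B{\left(-162,-172 \right)} = 12865 - 172 = 12693$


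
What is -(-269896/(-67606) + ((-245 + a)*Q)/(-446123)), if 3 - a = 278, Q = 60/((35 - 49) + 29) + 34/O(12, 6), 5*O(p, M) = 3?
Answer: -16709939612/4112807937 ≈ -4.0629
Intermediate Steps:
O(p, M) = 3/5 (O(p, M) = (1/5)*3 = 3/5)
Q = 182/3 (Q = 60/((35 - 49) + 29) + 34/(3/5) = 60/(-14 + 29) + 34*(5/3) = 60/15 + 170/3 = 60*(1/15) + 170/3 = 4 + 170/3 = 182/3 ≈ 60.667)
a = -275 (a = 3 - 1*278 = 3 - 278 = -275)
-(-269896/(-67606) + ((-245 + a)*Q)/(-446123)) = -(-269896/(-67606) + ((-245 - 275)*(182/3))/(-446123)) = -(-269896*(-1/67606) - 520*182/3*(-1/446123)) = -(12268/3073 - 94640/3*(-1/446123)) = -(12268/3073 + 94640/1338369) = -1*16709939612/4112807937 = -16709939612/4112807937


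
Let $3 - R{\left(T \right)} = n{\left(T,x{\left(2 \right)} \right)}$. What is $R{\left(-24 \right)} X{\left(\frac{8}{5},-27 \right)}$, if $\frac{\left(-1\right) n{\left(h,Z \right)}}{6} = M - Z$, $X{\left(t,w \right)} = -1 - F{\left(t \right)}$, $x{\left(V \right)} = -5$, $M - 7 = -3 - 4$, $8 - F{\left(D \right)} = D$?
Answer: $- \frac{1221}{5} \approx -244.2$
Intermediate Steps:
$F{\left(D \right)} = 8 - D$
$M = 0$ ($M = 7 - 7 = 0$)
$X{\left(t,w \right)} = -9 + t$ ($X{\left(t,w \right)} = -1 - \left(8 - t\right) = -1 + \left(-8 + t\right) = -9 + t$)
$n{\left(h,Z \right)} = 6 Z$ ($n{\left(h,Z \right)} = - 6 \left(0 - Z\right) = - 6 \left(- Z\right) = 6 Z$)
$R{\left(T \right)} = 33$ ($R{\left(T \right)} = 3 - 6 \left(-5\right) = 3 - -30 = 3 + 30 = 33$)
$R{\left(-24 \right)} X{\left(\frac{8}{5},-27 \right)} = 33 \left(-9 + \frac{8}{5}\right) = 33 \left(- \frac{37}{5}\right) = - \frac{1221}{5}$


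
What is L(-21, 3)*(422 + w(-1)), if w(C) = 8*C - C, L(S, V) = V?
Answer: 1245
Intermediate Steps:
w(C) = 7*C
L(-21, 3)*(422 + w(-1)) = 3*(422 + 7*(-1)) = 3*(422 - 7) = 3*415 = 1245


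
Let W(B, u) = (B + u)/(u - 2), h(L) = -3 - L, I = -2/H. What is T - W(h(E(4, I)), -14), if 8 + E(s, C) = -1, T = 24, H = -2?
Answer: 47/2 ≈ 23.500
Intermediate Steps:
I = 1 (I = -2/(-2) = -2*(-1/2) = 1)
E(s, C) = -9 (E(s, C) = -8 - 1 = -9)
W(B, u) = (B + u)/(-2 + u)
T - W(h(E(4, I)), -14) = 24 - ((-3 - 1*(-9)) - 14)/(-2 - 14) = 24 - ((-3 + 9) - 14)/(-16) = 24 - (-1)*(6 - 14)/16 = 24 - (-1)*(-8)/16 = 24 - 1*1/2 = 24 - 1/2 = 47/2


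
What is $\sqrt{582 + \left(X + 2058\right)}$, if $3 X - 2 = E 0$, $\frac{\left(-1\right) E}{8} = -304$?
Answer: $\frac{\sqrt{23766}}{3} \approx 51.387$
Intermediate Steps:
$E = 2432$ ($E = \left(-8\right) \left(-304\right) = 2432$)
$X = \frac{2}{3}$ ($X = \frac{2}{3} + \frac{2432 \cdot 0}{3} = \frac{2}{3} + \frac{1}{3} \cdot 0 = \frac{2}{3} + 0 = \frac{2}{3} \approx 0.66667$)
$\sqrt{582 + \left(X + 2058\right)} = \sqrt{582 + \left(\frac{2}{3} + 2058\right)} = \sqrt{582 + \frac{6176}{3}} = \sqrt{\frac{7922}{3}} = \frac{\sqrt{23766}}{3}$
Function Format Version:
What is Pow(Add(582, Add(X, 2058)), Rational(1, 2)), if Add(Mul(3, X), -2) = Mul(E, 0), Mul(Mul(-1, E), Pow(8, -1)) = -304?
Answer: Mul(Rational(1, 3), Pow(23766, Rational(1, 2))) ≈ 51.387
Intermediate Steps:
E = 2432 (E = Mul(-8, -304) = 2432)
X = Rational(2, 3) (X = Add(Rational(2, 3), Mul(Rational(1, 3), Mul(2432, 0))) = Add(Rational(2, 3), Mul(Rational(1, 3), 0)) = Add(Rational(2, 3), 0) = Rational(2, 3) ≈ 0.66667)
Pow(Add(582, Add(X, 2058)), Rational(1, 2)) = Pow(Add(582, Add(Rational(2, 3), 2058)), Rational(1, 2)) = Pow(Add(582, Rational(6176, 3)), Rational(1, 2)) = Pow(Rational(7922, 3), Rational(1, 2)) = Mul(Rational(1, 3), Pow(23766, Rational(1, 2)))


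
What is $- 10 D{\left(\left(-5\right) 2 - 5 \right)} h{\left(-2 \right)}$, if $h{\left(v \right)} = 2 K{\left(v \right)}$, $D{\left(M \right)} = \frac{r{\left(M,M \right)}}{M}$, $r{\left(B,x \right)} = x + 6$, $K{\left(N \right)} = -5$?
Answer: $60$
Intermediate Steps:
$r{\left(B,x \right)} = 6 + x$
$D{\left(M \right)} = \frac{6 + M}{M}$
$h{\left(v \right)} = -10$ ($h{\left(v \right)} = 2 \left(-5\right) = -10$)
$- 10 D{\left(\left(-5\right) 2 - 5 \right)} h{\left(-2 \right)} = - 10 \frac{6 - 15}{\left(-5\right) 2 - 5} \left(-10\right) = - 10 \frac{6 - 15}{-10 - 5} \left(-10\right) = - 10 \frac{6 - 15}{-15} \left(-10\right) = - 10 \left(\left(- \frac{1}{15}\right) \left(-9\right)\right) \left(-10\right) = \left(-10\right) \frac{3}{5} \left(-10\right) = \left(-6\right) \left(-10\right) = 60$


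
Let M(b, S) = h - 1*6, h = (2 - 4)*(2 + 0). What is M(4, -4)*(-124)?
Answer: 1240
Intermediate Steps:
h = -4 (h = -2*2 = -4)
M(b, S) = -10 (M(b, S) = -4 - 1*6 = -4 - 6 = -10)
M(4, -4)*(-124) = -10*(-124) = 1240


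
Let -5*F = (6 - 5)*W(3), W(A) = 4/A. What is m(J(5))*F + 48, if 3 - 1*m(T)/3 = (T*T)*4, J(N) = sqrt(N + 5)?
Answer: 388/5 ≈ 77.600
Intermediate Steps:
J(N) = sqrt(5 + N)
m(T) = 9 - 12*T**2 (m(T) = 9 - 3*T*T*4 = 9 - 3*T**2*4 = 9 - 12*T**2)
F = -4/15 (F = -(6 - 5)*4/3/5 = -4*(1/3)/5 = -4/(5*3) = -1/5*4/3 = -4/15 ≈ -0.26667)
m(J(5))*F + 48 = (9 - 12*(sqrt(5 + 5))**2)*(-4/15) + 48 = (9 - 12*(sqrt(10))**2)*(-4/15) + 48 = (9 - 12*10)*(-4/15) + 48 = (9 - 120)*(-4/15) + 48 = -111*(-4/15) + 48 = 148/5 + 48 = 388/5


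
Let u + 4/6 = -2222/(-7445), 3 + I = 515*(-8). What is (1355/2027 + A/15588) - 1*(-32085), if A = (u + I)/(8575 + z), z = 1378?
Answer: 225369529580939056417/7023993592003380 ≈ 32086.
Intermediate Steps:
I = -4123 (I = -3 + 515*(-8) = -3 - 4120 = -4123)
u = -8224/22335 (u = -2/3 - 2222/(-7445) = -2/3 - 2222*(-1/7445) = -2/3 + 2222/7445 = -8224/22335 ≈ -0.36821)
A = -92095429/222300255 (A = (-8224/22335 - 4123)/(8575 + 1378) = -92095429/22335/9953 = -92095429/22335*1/9953 = -92095429/222300255 ≈ -0.41428)
(1355/2027 + A/15588) - 1*(-32085) = (1355/2027 - 92095429/222300255/15588) - 1*(-32085) = (1355*(1/2027) - 92095429/222300255*1/15588) + 32085 = (1355/2027 - 92095429/3465216374940) + 32085 = 4695181510609117/7023993592003380 + 32085 = 225369529580939056417/7023993592003380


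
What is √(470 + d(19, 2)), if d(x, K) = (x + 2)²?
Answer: √911 ≈ 30.183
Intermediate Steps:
d(x, K) = (2 + x)²
√(470 + d(19, 2)) = √(470 + (2 + 19)²) = √(470 + 21²) = √(470 + 441) = √911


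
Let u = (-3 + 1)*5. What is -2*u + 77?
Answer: 97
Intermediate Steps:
u = -10 (u = -2*5 = -10)
-2*u + 77 = -2*(-10) + 77 = 20 + 77 = 97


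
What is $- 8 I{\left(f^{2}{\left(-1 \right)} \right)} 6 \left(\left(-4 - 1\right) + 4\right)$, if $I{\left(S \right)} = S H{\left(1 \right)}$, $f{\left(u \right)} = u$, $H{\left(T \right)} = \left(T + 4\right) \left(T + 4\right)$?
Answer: $1200$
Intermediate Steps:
$H{\left(T \right)} = \left(4 + T\right)^{2}$ ($H{\left(T \right)} = \left(4 + T\right) \left(4 + T\right) = \left(4 + T\right)^{2}$)
$I{\left(S \right)} = 25 S$ ($I{\left(S \right)} = S \left(4 + 1\right)^{2} = S 5^{2} = S 25 = 25 S$)
$- 8 I{\left(f^{2}{\left(-1 \right)} \right)} 6 \left(\left(-4 - 1\right) + 4\right) = - 8 \cdot 25 \left(-1\right)^{2} \cdot 6 \left(\left(-4 - 1\right) + 4\right) = - 8 \cdot 25 \cdot 1 \cdot 6 \left(-5 + 4\right) = \left(-8\right) 25 \cdot 6 \left(-1\right) = \left(-200\right) \left(-6\right) = 1200$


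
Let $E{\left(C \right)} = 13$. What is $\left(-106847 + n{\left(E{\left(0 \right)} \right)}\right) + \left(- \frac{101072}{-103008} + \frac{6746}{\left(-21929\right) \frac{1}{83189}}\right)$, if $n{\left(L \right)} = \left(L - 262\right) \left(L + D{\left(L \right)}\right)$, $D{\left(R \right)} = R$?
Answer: $- \frac{19611356323421}{141178902} \approx -1.3891 \cdot 10^{5}$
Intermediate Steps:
$n{\left(L \right)} = 2 L \left(-262 + L\right)$ ($n{\left(L \right)} = \left(L - 262\right) \left(L + L\right) = \left(-262 + L\right) 2 L = 2 L \left(-262 + L\right)$)
$\left(-106847 + n{\left(E{\left(0 \right)} \right)}\right) + \left(- \frac{101072}{-103008} + \frac{6746}{\left(-21929\right) \frac{1}{83189}}\right) = \left(-106847 + 2 \cdot 13 \left(-262 + 13\right)\right) + \left(- \frac{101072}{-103008} + \frac{6746}{\left(-21929\right) \frac{1}{83189}}\right) = \left(-106847 + 2 \cdot 13 \left(-249\right)\right) + \left(\left(-101072\right) \left(- \frac{1}{103008}\right) + \frac{6746}{\left(-21929\right) \frac{1}{83189}}\right) = \left(-106847 - 6474\right) + \left(\frac{6317}{6438} + \frac{6746}{- \frac{21929}{83189}}\right) = -113321 + \left(\frac{6317}{6438} + 6746 \left(- \frac{83189}{21929}\right)\right) = -113321 + \left(\frac{6317}{6438} - \frac{561192994}{21929}\right) = -113321 - \frac{3612821969879}{141178902} = - \frac{19611356323421}{141178902}$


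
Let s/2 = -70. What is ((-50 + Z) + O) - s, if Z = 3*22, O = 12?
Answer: 168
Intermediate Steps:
s = -140 (s = 2*(-70) = -140)
Z = 66
((-50 + Z) + O) - s = ((-50 + 66) + 12) - 1*(-140) = (16 + 12) + 140 = 28 + 140 = 168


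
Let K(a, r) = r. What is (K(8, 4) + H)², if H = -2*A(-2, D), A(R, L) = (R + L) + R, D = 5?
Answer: 4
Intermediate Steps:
A(R, L) = L + 2*R (A(R, L) = (L + R) + R = L + 2*R)
H = -2 (H = -2*(5 + 2*(-2)) = -2*(5 - 4) = -2*1 = -2)
(K(8, 4) + H)² = (4 - 2)² = 2² = 4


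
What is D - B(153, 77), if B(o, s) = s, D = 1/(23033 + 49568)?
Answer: -5590276/72601 ≈ -77.000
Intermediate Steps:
D = 1/72601 ≈ 1.3774e-5
D - B(153, 77) = 1/72601 - 1*77 = 1/72601 - 77 = -5590276/72601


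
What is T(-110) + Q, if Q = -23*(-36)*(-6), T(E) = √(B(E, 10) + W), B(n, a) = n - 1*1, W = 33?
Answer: -4968 + I*√78 ≈ -4968.0 + 8.8318*I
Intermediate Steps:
B(n, a) = -1 + n (B(n, a) = n - 1 = -1 + n)
T(E) = √(32 + E) (T(E) = √((-1 + E) + 33) = √(32 + E))
Q = -4968 (Q = 828*(-6) = -4968)
T(-110) + Q = √(32 - 110) - 4968 = √(-78) - 4968 = I*√78 - 4968 = -4968 + I*√78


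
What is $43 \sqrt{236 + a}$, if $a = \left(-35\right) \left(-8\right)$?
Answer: $86 \sqrt{129} \approx 976.77$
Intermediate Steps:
$a = 280$
$43 \sqrt{236 + a} = 43 \sqrt{236 + 280} = 43 \sqrt{516} = 43 \cdot 2 \sqrt{129} = 86 \sqrt{129}$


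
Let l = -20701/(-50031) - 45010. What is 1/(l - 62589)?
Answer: -50031/5383264868 ≈ -9.2938e-6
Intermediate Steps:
l = -2251874609/50031 (l = -20701*(-1/50031) - 45010 = 20701/50031 - 45010 = -2251874609/50031 ≈ -45010.)
1/(l - 62589) = 1/(-2251874609/50031 - 62589) = 1/(-5383264868/50031) = -50031/5383264868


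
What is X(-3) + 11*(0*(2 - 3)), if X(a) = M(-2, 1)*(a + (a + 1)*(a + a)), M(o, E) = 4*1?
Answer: 36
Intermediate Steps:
M(o, E) = 4
X(a) = 4*a + 8*a*(1 + a) (X(a) = 4*(a + (a + 1)*(a + a)) = 4*(a + (1 + a)*(2*a)) = 4*(a + 2*a*(1 + a)) = 4*a + 8*a*(1 + a))
X(-3) + 11*(0*(2 - 3)) = 4*(-3)*(3 + 2*(-3)) + 11*(0*(2 - 3)) = 4*(-3)*(3 - 6) + 11*(0*(-1)) = 4*(-3)*(-3) + 11*0 = 36 + 0 = 36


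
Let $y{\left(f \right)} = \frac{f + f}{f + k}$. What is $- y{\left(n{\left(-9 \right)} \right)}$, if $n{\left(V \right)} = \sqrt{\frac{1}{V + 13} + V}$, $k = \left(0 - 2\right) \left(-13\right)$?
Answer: $- \frac{2 \sqrt{35}}{\sqrt{35} - 52 i} \approx -0.025557 - 0.22463 i$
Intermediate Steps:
$k = 26$ ($k = \left(-2\right) \left(-13\right) = 26$)
$n{\left(V \right)} = \sqrt{V + \frac{1}{13 + V}}$ ($n{\left(V \right)} = \sqrt{\frac{1}{13 + V} + V} = \sqrt{V + \frac{1}{13 + V}}$)
$y{\left(f \right)} = \frac{2 f}{26 + f}$ ($y{\left(f \right)} = \frac{f + f}{f + 26} = \frac{2 f}{26 + f}$)
$- y{\left(n{\left(-9 \right)} \right)} = - \frac{2 \sqrt{\frac{1 - 9 \left(13 - 9\right)}{13 - 9}}}{26 + \sqrt{\frac{1 - 9 \left(13 - 9\right)}{13 - 9}}} = - \frac{2 \sqrt{\frac{1 - 36}{4}}}{26 + \sqrt{\frac{1 - 36}{4}}} = - \frac{2 \sqrt{\frac{1}{4} \left(-35\right)}}{26 + \sqrt{\frac{1}{4} \left(-35\right)}} = - \frac{2 \sqrt{- \frac{35}{4}}}{26 + \sqrt{- \frac{35}{4}}} = - \frac{2 \frac{i \sqrt{35}}{2}}{26 + \frac{i \sqrt{35}}{2}} = - \frac{i \sqrt{35}}{26 + \frac{i \sqrt{35}}{2}}$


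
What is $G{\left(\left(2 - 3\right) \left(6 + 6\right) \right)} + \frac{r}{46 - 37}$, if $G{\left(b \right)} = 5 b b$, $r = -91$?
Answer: $\frac{6389}{9} \approx 709.89$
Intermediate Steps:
$G{\left(b \right)} = 5 b^{2}$
$G{\left(\left(2 - 3\right) \left(6 + 6\right) \right)} + \frac{r}{46 - 37} = 5 \left(\left(2 - 3\right) \left(6 + 6\right)\right)^{2} - \frac{91}{46 - 37} = 5 \left(\left(-1\right) 12\right)^{2} - \frac{91}{9} = 5 \left(-12\right)^{2} - \frac{91}{9} = 5 \cdot 144 - \frac{91}{9} = 720 - \frac{91}{9} = \frac{6389}{9}$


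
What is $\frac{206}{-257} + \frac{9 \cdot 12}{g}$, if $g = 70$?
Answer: $\frac{6668}{8995} \approx 0.7413$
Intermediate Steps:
$\frac{206}{-257} + \frac{9 \cdot 12}{g} = \frac{206}{-257} + \frac{9 \cdot 12}{70} = 206 \left(- \frac{1}{257}\right) + 108 \cdot \frac{1}{70} = - \frac{206}{257} + \frac{54}{35} = \frac{6668}{8995}$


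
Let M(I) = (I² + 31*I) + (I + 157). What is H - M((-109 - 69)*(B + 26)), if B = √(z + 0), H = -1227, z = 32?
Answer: -22285560 - 6567488*√2 ≈ -3.1573e+7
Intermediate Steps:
B = 4*√2 (B = √(32 + 0) = √32 = 4*√2 ≈ 5.6569)
M(I) = 157 + I² + 32*I (M(I) = (I² + 31*I) + (157 + I) = 157 + I² + 32*I)
H - M((-109 - 69)*(B + 26)) = -1227 - (157 + ((-109 - 69)*(4*√2 + 26))² + 32*((-109 - 69)*(4*√2 + 26))) = -1227 - (157 + (-178*(26 + 4*√2))² + 32*(-178*(26 + 4*√2))) = -1227 - (157 + (-4628 - 712*√2)² + 32*(-4628 - 712*√2)) = -1227 - (157 + (-4628 - 712*√2)² + (-148096 - 22784*√2)) = -1227 - (-147939 + (-4628 - 712*√2)² - 22784*√2) = -1227 + (147939 - (-4628 - 712*√2)² + 22784*√2) = 146712 - (-4628 - 712*√2)² + 22784*√2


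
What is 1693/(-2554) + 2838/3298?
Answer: 832369/4211546 ≈ 0.19764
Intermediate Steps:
1693/(-2554) + 2838/3298 = 1693*(-1/2554) + 2838*(1/3298) = -1693/2554 + 1419/1649 = 832369/4211546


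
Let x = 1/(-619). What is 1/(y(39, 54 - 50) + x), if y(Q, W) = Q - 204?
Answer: -619/102136 ≈ -0.0060605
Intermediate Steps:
y(Q, W) = -204 + Q
x = -1/619 ≈ -0.0016155
1/(y(39, 54 - 50) + x) = 1/((-204 + 39) - 1/619) = 1/(-165 - 1/619) = 1/(-102136/619) = -619/102136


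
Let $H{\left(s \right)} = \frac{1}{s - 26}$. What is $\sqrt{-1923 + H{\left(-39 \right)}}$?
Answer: $\frac{2 i \sqrt{2031185}}{65} \approx 43.852 i$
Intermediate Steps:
$H{\left(s \right)} = \frac{1}{-26 + s}$
$\sqrt{-1923 + H{\left(-39 \right)}} = \sqrt{-1923 + \frac{1}{-26 - 39}} = \sqrt{-1923 + \frac{1}{-65}} = \sqrt{-1923 - \frac{1}{65}} = \sqrt{- \frac{124996}{65}} = \frac{2 i \sqrt{2031185}}{65}$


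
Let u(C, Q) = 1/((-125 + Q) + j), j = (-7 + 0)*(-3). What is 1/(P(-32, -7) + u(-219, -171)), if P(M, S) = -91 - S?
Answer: -275/23101 ≈ -0.011904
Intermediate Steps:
j = 21 (j = -7*(-3) = 21)
u(C, Q) = 1/(-104 + Q) (u(C, Q) = 1/((-125 + Q) + 21) = 1/(-104 + Q))
1/(P(-32, -7) + u(-219, -171)) = 1/((-91 - 1*(-7)) + 1/(-104 - 171)) = 1/((-91 + 7) + 1/(-275)) = 1/(-84 - 1/275) = 1/(-23101/275) = -275/23101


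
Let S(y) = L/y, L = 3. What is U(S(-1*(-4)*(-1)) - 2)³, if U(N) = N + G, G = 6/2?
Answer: 1/64 ≈ 0.015625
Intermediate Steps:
S(y) = 3/y
G = 3 (G = 6*(½) = 3)
U(N) = 3 + N (U(N) = N + 3 = 3 + N)
U(S(-1*(-4)*(-1)) - 2)³ = (3 + (3/((-1*(-4)*(-1))) - 2))³ = (3 + (3/((4*(-1))) - 2))³ = (3 + (3/(-4) - 2))³ = (3 + (3*(-¼) - 2))³ = (3 + (-¾ - 2))³ = (3 - 11/4)³ = (¼)³ = 1/64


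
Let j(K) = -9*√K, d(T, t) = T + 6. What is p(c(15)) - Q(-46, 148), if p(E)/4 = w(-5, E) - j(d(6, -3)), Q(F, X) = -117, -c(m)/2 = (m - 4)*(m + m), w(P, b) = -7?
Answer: 89 + 72*√3 ≈ 213.71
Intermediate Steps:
d(T, t) = 6 + T
c(m) = -4*m*(-4 + m) (c(m) = -2*(m - 4)*(m + m) = -2*(-4 + m)*2*m = -4*m*(-4 + m))
p(E) = -28 + 72*√3 (p(E) = 4*(-7 - (-9)*√(6 + 6)) = 4*(-7 - (-9)*√12) = 4*(-7 - (-9)*2*√3) = 4*(-7 - (-18)*√3) = 4*(-7 + 18*√3) = -28 + 72*√3)
p(c(15)) - Q(-46, 148) = (-28 + 72*√3) - 1*(-117) = (-28 + 72*√3) + 117 = 89 + 72*√3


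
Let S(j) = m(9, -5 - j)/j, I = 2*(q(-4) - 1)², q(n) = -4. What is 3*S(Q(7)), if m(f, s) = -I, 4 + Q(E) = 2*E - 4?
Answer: -25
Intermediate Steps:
I = 50 (I = 2*(-4 - 1)² = 2*(-5)² = 2*25 = 50)
Q(E) = -8 + 2*E (Q(E) = -4 + (2*E - 4) = -4 + (-4 + 2*E) = -8 + 2*E)
m(f, s) = -50 (m(f, s) = -1*50 = -50)
S(j) = -50/j
3*S(Q(7)) = 3*(-50/(-8 + 2*7)) = 3*(-50/(-8 + 14)) = 3*(-50/6) = 3*(-50*⅙) = 3*(-25/3) = -25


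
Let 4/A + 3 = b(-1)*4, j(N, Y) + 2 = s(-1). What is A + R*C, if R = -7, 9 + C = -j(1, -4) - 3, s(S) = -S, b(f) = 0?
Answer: 227/3 ≈ 75.667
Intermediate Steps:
j(N, Y) = -1 (j(N, Y) = -2 - 1*(-1) = -2 + 1 = -1)
C = -11 (C = -9 + (-1*(-1) - 3) = -9 + (1 - 3) = -9 - 2 = -11)
A = -4/3 (A = 4/(-3 + 0*4) = 4/(-3 + 0) = 4/(-3) = 4*(-⅓) = -4/3 ≈ -1.3333)
A + R*C = -4/3 - 7*(-11) = -4/3 + 77 = 227/3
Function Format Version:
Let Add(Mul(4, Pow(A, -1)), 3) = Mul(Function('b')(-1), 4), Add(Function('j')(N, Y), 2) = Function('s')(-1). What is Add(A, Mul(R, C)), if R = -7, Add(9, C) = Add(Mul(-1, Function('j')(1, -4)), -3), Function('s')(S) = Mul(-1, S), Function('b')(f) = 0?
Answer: Rational(227, 3) ≈ 75.667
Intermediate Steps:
Function('j')(N, Y) = -1 (Function('j')(N, Y) = Add(-2, Mul(-1, -1)) = Add(-2, 1) = -1)
C = -11 (C = Add(-9, Add(Mul(-1, -1), -3)) = Add(-9, Add(1, -3)) = Add(-9, -2) = -11)
A = Rational(-4, 3) (A = Mul(4, Pow(Add(-3, Mul(0, 4)), -1)) = Mul(4, Pow(Add(-3, 0), -1)) = Mul(4, Pow(-3, -1)) = Mul(4, Rational(-1, 3)) = Rational(-4, 3) ≈ -1.3333)
Add(A, Mul(R, C)) = Add(Rational(-4, 3), Mul(-7, -11)) = Add(Rational(-4, 3), 77) = Rational(227, 3)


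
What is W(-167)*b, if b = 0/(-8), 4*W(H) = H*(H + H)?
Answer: 0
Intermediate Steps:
W(H) = H²/2 (W(H) = (H*(H + H))/4 = (H*(2*H))/4 = (2*H²)/4 = H²/2)
b = 0 (b = 0*(-⅛) = 0)
W(-167)*b = ((½)*(-167)²)*0 = ((½)*27889)*0 = (27889/2)*0 = 0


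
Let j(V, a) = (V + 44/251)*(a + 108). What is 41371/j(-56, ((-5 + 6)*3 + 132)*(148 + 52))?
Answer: -41371/1513296 ≈ -0.027338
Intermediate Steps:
j(V, a) = (108 + a)*(44/251 + V) (j(V, a) = (V + 44*(1/251))*(108 + a) = (V + 44/251)*(108 + a) = (44/251 + V)*(108 + a) = (108 + a)*(44/251 + V))
41371/j(-56, ((-5 + 6)*3 + 132)*(148 + 52)) = 41371/(4752/251 + 108*(-56) + 44*(((-5 + 6)*3 + 132)*(148 + 52))/251 - 56*((-5 + 6)*3 + 132)*(148 + 52)) = 41371/(4752/251 - 6048 + 44*((1*3 + 132)*200)/251 - 56*(1*3 + 132)*200) = 41371/(4752/251 - 6048 + 44*((3 + 132)*200)/251 - 56*(3 + 132)*200) = 41371/(4752/251 - 6048 + 44*(135*200)/251 - 7560*200) = 41371/(4752/251 - 6048 + (44/251)*27000 - 56*27000) = 41371/(4752/251 - 6048 + 1188000/251 - 1512000) = 41371/(-1513296) = 41371*(-1/1513296) = -41371/1513296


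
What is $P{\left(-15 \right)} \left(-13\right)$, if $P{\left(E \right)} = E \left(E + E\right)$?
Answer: $-5850$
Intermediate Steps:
$P{\left(E \right)} = 2 E^{2}$ ($P{\left(E \right)} = E 2 E = 2 E^{2}$)
$P{\left(-15 \right)} \left(-13\right) = 2 \left(-15\right)^{2} \left(-13\right) = 2 \cdot 225 \left(-13\right) = 450 \left(-13\right) = -5850$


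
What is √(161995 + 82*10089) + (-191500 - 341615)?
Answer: -533115 + √989293 ≈ -5.3212e+5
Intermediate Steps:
√(161995 + 82*10089) + (-191500 - 341615) = √(161995 + 827298) - 533115 = √989293 - 533115 = -533115 + √989293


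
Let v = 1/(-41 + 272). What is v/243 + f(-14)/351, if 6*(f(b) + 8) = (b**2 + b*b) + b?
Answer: 114358/729729 ≈ 0.15671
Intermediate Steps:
v = 1/231 ≈ 0.0043290
f(b) = -8 + b**2/3 + b/6 (f(b) = -8 + ((b**2 + b*b) + b)/6 = -8 + ((b**2 + b**2) + b)/6 = -8 + (2*b**2 + b)/6 = -8 + (b + 2*b**2)/6 = -8 + (b**2/3 + b/6) = -8 + b**2/3 + b/6)
v/243 + f(-14)/351 = (1/231)/243 + (-8 + (1/3)*(-14)**2 + (1/6)*(-14))/351 = (1/231)*(1/243) + (-8 + (1/3)*196 - 7/3)*(1/351) = 1/56133 + (-8 + 196/3 - 7/3)*(1/351) = 1/56133 + 55*(1/351) = 1/56133 + 55/351 = 114358/729729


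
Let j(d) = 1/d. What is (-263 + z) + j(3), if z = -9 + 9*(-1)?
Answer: -842/3 ≈ -280.67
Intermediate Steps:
z = -18 (z = -9 - 9 = -18)
(-263 + z) + j(3) = (-263 - 18) + 1/3 = -281 + ⅓ = -842/3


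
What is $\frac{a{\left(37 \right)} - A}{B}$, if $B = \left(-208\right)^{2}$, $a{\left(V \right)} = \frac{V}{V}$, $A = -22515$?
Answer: $\frac{433}{832} \approx 0.52043$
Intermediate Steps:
$a{\left(V \right)} = 1$
$B = 43264$
$\frac{a{\left(37 \right)} - A}{B} = \frac{1 - -22515}{43264} = \left(1 + 22515\right) \frac{1}{43264} = 22516 \cdot \frac{1}{43264} = \frac{433}{832}$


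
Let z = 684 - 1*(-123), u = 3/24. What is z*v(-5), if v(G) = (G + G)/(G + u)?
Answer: 21520/13 ≈ 1655.4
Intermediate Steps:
u = ⅛ (u = 3*(1/24) = ⅛ ≈ 0.12500)
v(G) = 2*G/(⅛ + G) (v(G) = (G + G)/(G + ⅛) = (2*G)/(⅛ + G) = 2*G/(⅛ + G))
z = 807 (z = 684 + 123 = 807)
z*v(-5) = 807*(16*(-5)/(1 + 8*(-5))) = 807*(16*(-5)/(1 - 40)) = 807*(16*(-5)/(-39)) = 807*(16*(-5)*(-1/39)) = 807*(80/39) = 21520/13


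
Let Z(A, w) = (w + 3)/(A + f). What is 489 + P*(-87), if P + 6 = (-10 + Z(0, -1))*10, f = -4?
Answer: 10146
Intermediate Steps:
Z(A, w) = (3 + w)/(-4 + A) (Z(A, w) = (w + 3)/(A - 4) = (3 + w)/(-4 + A))
P = -111 (P = -6 + (-10 + (3 - 1)/(-4 + 0))*10 = -6 + (-10 + 2/(-4))*10 = -6 + (-10 - ¼*2)*10 = -6 + (-10 - ½)*10 = -6 - 21/2*10 = -6 - 105 = -111)
489 + P*(-87) = 489 - 111*(-87) = 489 + 9657 = 10146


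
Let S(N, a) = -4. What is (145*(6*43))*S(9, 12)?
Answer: -149640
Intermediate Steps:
(145*(6*43))*S(9, 12) = (145*(6*43))*(-4) = (145*258)*(-4) = 37410*(-4) = -149640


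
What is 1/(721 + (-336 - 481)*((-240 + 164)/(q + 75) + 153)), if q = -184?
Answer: -109/13608612 ≈ -8.0096e-6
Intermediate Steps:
1/(721 + (-336 - 481)*((-240 + 164)/(q + 75) + 153)) = 1/(721 + (-336 - 481)*((-240 + 164)/(-184 + 75) + 153)) = 1/(721 - 817*(-76/(-109) + 153)) = 1/(721 - 817*(-76*(-1/109) + 153)) = 1/(721 - 817*(76/109 + 153)) = 1/(721 - 817*16753/109) = 1/(721 - 13687201/109) = 1/(-13608612/109) = -109/13608612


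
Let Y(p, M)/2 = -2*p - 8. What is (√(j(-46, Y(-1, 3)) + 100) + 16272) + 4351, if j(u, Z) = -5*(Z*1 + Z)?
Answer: 20623 + 2*√55 ≈ 20638.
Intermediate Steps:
Y(p, M) = -16 - 4*p (Y(p, M) = 2*(-2*p - 8) = 2*(-8 - 2*p) = -16 - 4*p)
j(u, Z) = -10*Z (j(u, Z) = -5*(Z + Z) = -10*Z)
(√(j(-46, Y(-1, 3)) + 100) + 16272) + 4351 = (√(-10*(-16 - 4*(-1)) + 100) + 16272) + 4351 = (√(-10*(-16 + 4) + 100) + 16272) + 4351 = (√(-10*(-12) + 100) + 16272) + 4351 = (√(120 + 100) + 16272) + 4351 = (√220 + 16272) + 4351 = (2*√55 + 16272) + 4351 = (16272 + 2*√55) + 4351 = 20623 + 2*√55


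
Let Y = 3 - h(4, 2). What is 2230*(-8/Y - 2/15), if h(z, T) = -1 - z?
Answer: -7582/3 ≈ -2527.3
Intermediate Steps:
Y = 8 (Y = 3 - (-1 - 1*4) = 3 - (-1 - 4) = 3 - 1*(-5) = 3 + 5 = 8)
2230*(-8/Y - 2/15) = 2230*(-8/8 - 2/15) = 2230*(-8*⅛ - 2*1/15) = 2230*(-1 - 2/15) = 2230*(-17/15) = -7582/3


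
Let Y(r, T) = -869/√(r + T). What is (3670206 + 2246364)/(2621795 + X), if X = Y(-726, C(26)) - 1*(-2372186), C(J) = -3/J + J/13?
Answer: 556285852935655590/469542484960986733 - 5141499330*I*√489502/469542484960986733 ≈ 1.1847 - 7.6611e-6*I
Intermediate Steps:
C(J) = -3/J + J/13 (C(J) = -3/J + J*(1/13) = -3/J + J/13)
Y(r, T) = -869/√(T + r)
X = 2372186 + 869*I*√489502/18827 (X = -869/√((-3/26 + (1/13)*26) - 726) - 1*(-2372186) = -869/√((-3*1/26 + 2) - 726) + 2372186 = -869/√((-3/26 + 2) - 726) + 2372186 = -869/√(49/26 - 726) + 2372186 = -(-869)*I*√489502/18827 + 2372186 = 869*I*√489502/18827 + 2372186 = 2372186 + 869*I*√489502/18827 ≈ 2.3722e+6 + 32.294*I)
(3670206 + 2246364)/(2621795 + X) = (3670206 + 2246364)/(2621795 + (2372186 + 869*I*√489502/18827)) = 5916570/(4993981 + 869*I*√489502/18827)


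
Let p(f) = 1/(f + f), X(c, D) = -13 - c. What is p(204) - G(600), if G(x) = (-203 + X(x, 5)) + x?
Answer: 88129/408 ≈ 216.00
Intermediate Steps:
p(f) = 1/(2*f)
G(x) = -216 (G(x) = (-203 + (-13 - x)) + x = (-216 - x) + x = -216)
p(204) - G(600) = (1/2)/204 - 1*(-216) = (1/2)*(1/204) + 216 = 1/408 + 216 = 88129/408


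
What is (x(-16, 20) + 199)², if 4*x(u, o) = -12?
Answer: 38416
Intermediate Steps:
x(u, o) = -3 (x(u, o) = (¼)*(-12) = -3)
(x(-16, 20) + 199)² = (-3 + 199)² = 196² = 38416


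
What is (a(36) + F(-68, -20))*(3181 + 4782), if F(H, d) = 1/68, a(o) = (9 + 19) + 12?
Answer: 21667323/68 ≈ 3.1864e+5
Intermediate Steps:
a(o) = 40 (a(o) = 28 + 12 = 40)
F(H, d) = 1/68
(a(36) + F(-68, -20))*(3181 + 4782) = (40 + 1/68)*(3181 + 4782) = (2721/68)*7963 = 21667323/68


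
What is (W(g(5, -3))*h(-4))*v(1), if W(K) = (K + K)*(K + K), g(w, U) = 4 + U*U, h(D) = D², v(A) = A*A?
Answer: 10816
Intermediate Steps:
v(A) = A²
g(w, U) = 4 + U²
W(K) = 4*K² (W(K) = (2*K)*(2*K) = 4*K²)
(W(g(5, -3))*h(-4))*v(1) = ((4*(4 + (-3)²)²)*(-4)²)*1² = ((4*(4 + 9)²)*16)*1 = ((4*13²)*16)*1 = ((4*169)*16)*1 = (676*16)*1 = 10816*1 = 10816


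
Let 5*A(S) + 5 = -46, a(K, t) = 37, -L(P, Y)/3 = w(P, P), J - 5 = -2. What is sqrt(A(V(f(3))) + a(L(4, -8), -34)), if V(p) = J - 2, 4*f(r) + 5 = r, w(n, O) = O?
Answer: sqrt(670)/5 ≈ 5.1769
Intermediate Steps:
J = 3 (J = 5 - 2 = 3)
L(P, Y) = -3*P
f(r) = -5/4 + r/4
V(p) = 1 (V(p) = 3 - 2 = 1)
A(S) = -51/5 (A(S) = -1 + (1/5)*(-46) = -1 - 46/5 = -51/5)
sqrt(A(V(f(3))) + a(L(4, -8), -34)) = sqrt(-51/5 + 37) = sqrt(134/5) = sqrt(670)/5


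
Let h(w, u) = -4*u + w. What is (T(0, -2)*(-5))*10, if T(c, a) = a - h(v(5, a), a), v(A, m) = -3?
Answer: 350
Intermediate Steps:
h(w, u) = w - 4*u
T(c, a) = 3 + 5*a (T(c, a) = a - (-3 - 4*a) = a + (3 + 4*a) = 3 + 5*a)
(T(0, -2)*(-5))*10 = ((3 + 5*(-2))*(-5))*10 = ((3 - 10)*(-5))*10 = -7*(-5)*10 = 35*10 = 350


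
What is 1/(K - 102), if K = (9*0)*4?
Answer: -1/102 ≈ -0.0098039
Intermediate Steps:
K = 0 (K = 0*4 = 0)
1/(K - 102) = 1/(0 - 102) = 1/(-102) = -1/102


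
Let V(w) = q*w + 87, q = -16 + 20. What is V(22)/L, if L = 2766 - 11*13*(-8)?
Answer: 35/782 ≈ 0.044757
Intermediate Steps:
q = 4
V(w) = 87 + 4*w (V(w) = 4*w + 87 = 87 + 4*w)
L = 3910 (L = 2766 - 143*(-8) = 2766 - 1*(-1144) = 2766 + 1144 = 3910)
V(22)/L = (87 + 4*22)/3910 = (87 + 88)*(1/3910) = 175*(1/3910) = 35/782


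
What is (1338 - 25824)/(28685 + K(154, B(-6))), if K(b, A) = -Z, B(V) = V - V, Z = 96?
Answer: -2226/2599 ≈ -0.85648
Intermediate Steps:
B(V) = 0
K(b, A) = -96 (K(b, A) = -1*96 = -96)
(1338 - 25824)/(28685 + K(154, B(-6))) = (1338 - 25824)/(28685 - 96) = -24486/28589 = -24486*1/28589 = -2226/2599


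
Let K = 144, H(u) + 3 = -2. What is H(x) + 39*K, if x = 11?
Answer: 5611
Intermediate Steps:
H(u) = -5 (H(u) = -3 - 2 = -5)
H(x) + 39*K = -5 + 39*144 = -5 + 5616 = 5611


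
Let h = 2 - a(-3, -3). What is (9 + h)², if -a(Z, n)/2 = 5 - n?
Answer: 729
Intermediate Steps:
a(Z, n) = -10 + 2*n (a(Z, n) = -2*(5 - n) = -10 + 2*n)
h = 18 (h = 2 - (-10 + 2*(-3)) = 2 - (-10 - 6) = 2 - 1*(-16) = 2 + 16 = 18)
(9 + h)² = (9 + 18)² = 27² = 729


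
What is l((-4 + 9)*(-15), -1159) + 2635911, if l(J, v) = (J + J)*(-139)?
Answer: 2656761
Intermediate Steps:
l(J, v) = -278*J (l(J, v) = (2*J)*(-139) = -278*J)
l((-4 + 9)*(-15), -1159) + 2635911 = -278*(-4 + 9)*(-15) + 2635911 = -1390*(-15) + 2635911 = -278*(-75) + 2635911 = 20850 + 2635911 = 2656761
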